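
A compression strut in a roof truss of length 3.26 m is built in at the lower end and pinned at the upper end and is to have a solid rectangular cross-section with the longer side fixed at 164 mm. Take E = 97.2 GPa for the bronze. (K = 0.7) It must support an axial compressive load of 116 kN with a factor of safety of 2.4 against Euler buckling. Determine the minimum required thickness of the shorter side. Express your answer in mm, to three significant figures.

b ≈ 48.0 mm

Required P_cr = n·P = 2.4 × 116 = 278.4 kN
L_e = K·L = 0.7 × 3.26 = 2.282 m
Required I = P_cr·L_e²/(π²E) = 2.784×10^5 × 2.282² / (π² × 9.72×10^10) = 1.511×10^-6 m⁴
I_req = 1.511×10^6 mm⁴
Rectangle, weak axis: I_min = h·b³/12 with h = 164 mm fixed  ⇒  b = (12I/h)^(1/3) = 48.0 mm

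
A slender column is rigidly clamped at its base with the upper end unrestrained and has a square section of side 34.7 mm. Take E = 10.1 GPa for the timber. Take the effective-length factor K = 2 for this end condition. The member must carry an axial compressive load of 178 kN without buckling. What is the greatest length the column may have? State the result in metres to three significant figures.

I = a⁴/12 = 34.7⁴/12 = 1.208×10^5 mm⁴
I = 1.208×10^-7 m⁴
At the buckling limit P_cr = P = 1.780×10^5 N
From P_cr = π²EI/(K·L)²:  L = (1/K)·√(π²EI/P_cr) = (1/2)·√(π²×1.01×10^10×1.208×10^-7/1.780×10^5)
L = 0.130 m

L_max ≈ 0.130 m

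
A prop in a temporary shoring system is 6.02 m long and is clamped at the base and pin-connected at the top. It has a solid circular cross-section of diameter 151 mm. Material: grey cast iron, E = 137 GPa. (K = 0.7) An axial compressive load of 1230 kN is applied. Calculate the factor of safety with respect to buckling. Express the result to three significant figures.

n ≈ 1.58

I = πd⁴/64 = π×151⁴/64 = 2.552×10^7 mm⁴
I = 2.552×10^7 mm⁴ = 2.552×10^-5 m⁴
Effective length L_e = K·L = 0.7 × 6.02 = 4.214 m
P_cr = π²EI / L_e² = π² × 137×10⁹ × 2.552×10^-5 / 4.214² = 1.943×10^6 N
Factor of safety n = P_cr / P = 1943.2 / 1230 = 1.58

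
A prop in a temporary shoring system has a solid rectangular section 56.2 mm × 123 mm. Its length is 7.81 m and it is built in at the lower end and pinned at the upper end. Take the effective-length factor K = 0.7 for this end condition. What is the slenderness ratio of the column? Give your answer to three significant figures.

For a rectangle r_min = b/√12 = 56.2/√12 = 16.22 mm
L_e = K·L = 0.7 × 7.81 m = 5.467 m = 5467.0 mm
λ = L_e / r_min = 5467.0 / 16.22 = 337

λ ≈ 337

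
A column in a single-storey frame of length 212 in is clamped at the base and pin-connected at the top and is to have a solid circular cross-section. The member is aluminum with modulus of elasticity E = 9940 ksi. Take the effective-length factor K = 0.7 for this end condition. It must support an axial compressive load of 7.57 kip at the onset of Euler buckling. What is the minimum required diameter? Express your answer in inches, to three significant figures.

d ≈ 2.43 in

L_e = K·L = 0.7 × 212 = 148.4 in
Required I = P_cr·L_e²/(π²E) = 7.570×10^3 × 148.4² / (π² × 9.94×10^6) = 1.699 in⁴
Solid circle: I = πd⁴/64  ⇒  d = (64I/π)^(1/4) = (64×1.699/π)^(1/4) = 2.43 in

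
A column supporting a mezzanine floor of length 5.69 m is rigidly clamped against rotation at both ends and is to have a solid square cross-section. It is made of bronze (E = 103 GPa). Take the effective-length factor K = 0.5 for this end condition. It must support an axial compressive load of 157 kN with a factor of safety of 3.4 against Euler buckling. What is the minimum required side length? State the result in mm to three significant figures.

Required P_cr = n·P = 3.4 × 157 = 533.8 kN
L_e = K·L = 0.5 × 5.69 = 2.845 m
Required I = P_cr·L_e²/(π²E) = 5.338×10^5 × 2.845² / (π² × 1.03×10^11) = 4.250×10^-6 m⁴
I_req = 4.250×10^6 mm⁴
Solid square: I = a⁴/12  ⇒  a = (12I)^(1/4) = (12×4.250×10^6)^(1/4) = 84.5 mm

a ≈ 84.5 mm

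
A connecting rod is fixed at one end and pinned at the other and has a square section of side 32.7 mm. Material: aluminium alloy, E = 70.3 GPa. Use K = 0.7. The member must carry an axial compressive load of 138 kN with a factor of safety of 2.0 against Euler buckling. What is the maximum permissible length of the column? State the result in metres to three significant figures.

L_max ≈ 0.699 m

I = a⁴/12 = 32.7⁴/12 = 9.528×10^4 mm⁴
I = 9.528×10^-8 m⁴
Required critical load P_cr = n·P = 2.0 × 138 = 276.0 kN = 2.760×10^5 N
From P_cr = π²EI/(K·L)²:  L = (1/K)·√(π²EI/P_cr) = (1/0.7)·√(π²×7.03×10^10×9.528×10^-8/2.760×10^5)
L = 0.699 m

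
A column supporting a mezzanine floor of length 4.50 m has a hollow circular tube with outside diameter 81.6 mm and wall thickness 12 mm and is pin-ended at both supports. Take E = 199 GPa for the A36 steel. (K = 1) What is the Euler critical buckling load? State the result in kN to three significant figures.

Inner diameter d_i = 81.6 − 2×12 = 57.60 mm
I = π(d_o⁴ − d_i⁴)/64 = π(81.6⁴ − 57.60⁴)/64 = 1.636×10^6 mm⁴
I = 1.636×10^6 mm⁴ = 1.636×10^-6 m⁴
Effective length L_e = K·L = 1 × 4.50 = 4.500 m
P_cr = π²EI / L_e² = π² × 199×10⁹ × 1.636×10^-6 / 4.500² = 1.587×10^5 N

P_cr ≈ 159 kN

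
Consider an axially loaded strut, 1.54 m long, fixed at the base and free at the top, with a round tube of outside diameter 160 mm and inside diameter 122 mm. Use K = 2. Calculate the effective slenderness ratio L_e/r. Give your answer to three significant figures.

λ ≈ 61.2

d_o = 160 mm, d_i = 122 mm
I = π(d_o⁴ − d_i⁴)/64 = π(160⁴ − 122.0⁴)/64 = 2.130×10^7 mm⁴
A = 8.416×10^3 mm²;  r_min = √(I/A) = √(2.130×10^7/8.416×10^3) = 50.30 mm
L_e = K·L = 2 × 1.54 m = 3.080 m = 3080.0 mm
λ = L_e / r_min = 3080.0 / 50.30 = 61.2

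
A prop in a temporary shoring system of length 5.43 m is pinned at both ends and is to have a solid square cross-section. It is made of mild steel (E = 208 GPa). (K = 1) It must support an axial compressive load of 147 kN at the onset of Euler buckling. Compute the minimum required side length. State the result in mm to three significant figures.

a ≈ 70.9 mm

L_e = K·L = 1 × 5.43 = 5.430 m
Required I = P_cr·L_e²/(π²E) = 1.470×10^5 × 5.430² / (π² × 2.08×10^11) = 2.111×10^-6 m⁴
I_req = 2.111×10^6 mm⁴
Solid square: I = a⁴/12  ⇒  a = (12I)^(1/4) = (12×2.111×10^6)^(1/4) = 70.9 mm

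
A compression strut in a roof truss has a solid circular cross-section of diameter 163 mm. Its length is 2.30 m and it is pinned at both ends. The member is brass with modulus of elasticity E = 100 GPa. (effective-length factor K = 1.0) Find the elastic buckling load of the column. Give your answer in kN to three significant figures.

I = πd⁴/64 = π×163⁴/64 = 3.465×10^7 mm⁴
I = 3.465×10^7 mm⁴ = 3.465×10^-5 m⁴
Effective length L_e = K·L = 1 × 2.30 = 2.300 m
P_cr = π²EI / L_e² = π² × 100×10⁹ × 3.465×10^-5 / 2.300² = 6.465×10^6 N

P_cr ≈ 6460 kN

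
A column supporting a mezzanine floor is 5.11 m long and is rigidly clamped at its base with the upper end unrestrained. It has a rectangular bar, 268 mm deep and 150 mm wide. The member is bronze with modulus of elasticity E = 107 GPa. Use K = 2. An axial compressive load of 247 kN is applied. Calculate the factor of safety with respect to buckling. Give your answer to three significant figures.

Buckling occurs about the weak axis: I_min = h·b³/12 with b = 150 mm (the shorter side).
I_min = 268×150³/12 = 7.537×10^7 mm⁴
I = 7.537×10^7 mm⁴ = 7.537×10^-5 m⁴
Effective length L_e = K·L = 2 × 5.11 = 10.22 m
P_cr = π²EI / L_e² = π² × 107×10⁹ × 7.537×10^-5 / 10.22² = 7.621×10^5 N
Factor of safety n = P_cr / P = 762.09 / 247 = 3.09

n ≈ 3.09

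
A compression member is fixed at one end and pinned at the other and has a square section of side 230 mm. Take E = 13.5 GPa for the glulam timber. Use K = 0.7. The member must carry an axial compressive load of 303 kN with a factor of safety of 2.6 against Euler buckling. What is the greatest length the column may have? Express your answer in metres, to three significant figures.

I = a⁴/12 = 230⁴/12 = 2.332×10^8 mm⁴
I = 2.332×10^-4 m⁴
Required critical load P_cr = n·P = 2.6 × 303 = 787.8 kN = 7.878×10^5 N
From P_cr = π²EI/(K·L)²:  L = (1/K)·√(π²EI/P_cr) = (1/0.7)·√(π²×1.35×10^10×2.332×10^-4/7.878×10^5)
L = 8.97 m

L_max ≈ 8.97 m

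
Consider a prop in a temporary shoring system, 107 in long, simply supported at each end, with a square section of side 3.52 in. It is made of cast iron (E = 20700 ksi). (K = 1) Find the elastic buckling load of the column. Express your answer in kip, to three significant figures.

I = a⁴/12 = 3.52⁴/12 = 12.79 in⁴
Effective length L_e = K·L = 1 × 107 = 107.0 in
P_cr = π²EI / L_e² = π² × 20700×10³ × 12.79 / 107.0² = 2.283×10^5 lb

P_cr ≈ 228 kip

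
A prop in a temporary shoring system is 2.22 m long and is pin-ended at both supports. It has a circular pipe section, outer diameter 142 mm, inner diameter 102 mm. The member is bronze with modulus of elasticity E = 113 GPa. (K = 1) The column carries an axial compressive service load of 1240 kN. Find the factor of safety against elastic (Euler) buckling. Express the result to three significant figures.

n ≈ 2.67

d_o = 142 mm, d_i = 102 mm
I = π(d_o⁴ − d_i⁴)/64 = π(142⁴ − 102.0⁴)/64 = 1.464×10^7 mm⁴
I = 1.464×10^7 mm⁴ = 1.464×10^-5 m⁴
Effective length L_e = K·L = 1 × 2.22 = 2.220 m
P_cr = π²EI / L_e² = π² × 113×10⁹ × 1.464×10^-5 / 2.220² = 3.314×10^6 N
Factor of safety n = P_cr / P = 3314.0 / 1240 = 2.67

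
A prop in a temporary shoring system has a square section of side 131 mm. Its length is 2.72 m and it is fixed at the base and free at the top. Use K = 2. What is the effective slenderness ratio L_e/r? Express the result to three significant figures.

For a square r = a/√12 = 131/√12 = 37.82 mm
L_e = K·L = 2 × 2.72 m = 5.440 m = 5440.0 mm
λ = L_e / r_min = 5440.0 / 37.82 = 144

λ ≈ 144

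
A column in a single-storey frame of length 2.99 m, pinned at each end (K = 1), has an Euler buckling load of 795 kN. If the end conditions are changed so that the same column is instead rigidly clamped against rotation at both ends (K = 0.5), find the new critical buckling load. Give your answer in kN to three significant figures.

P_cr ∝ 1/K², so P_cr,new = P_cr,old × (K_old/K_new)² = 795 × (1/0.5)²
= 795 × 4.000 = 3180 kN

P_cr ≈ 3180 kN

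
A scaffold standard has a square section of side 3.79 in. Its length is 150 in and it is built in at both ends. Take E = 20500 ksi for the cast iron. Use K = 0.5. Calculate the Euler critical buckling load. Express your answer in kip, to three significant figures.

I = a⁴/12 = 3.79⁴/12 = 17.19 in⁴
Effective length L_e = K·L = 0.5 × 150 = 75.00 in
P_cr = π²EI / L_e² = π² × 20500×10³ × 17.19 / 75.00² = 6.185×10^5 lb

P_cr ≈ 618 kip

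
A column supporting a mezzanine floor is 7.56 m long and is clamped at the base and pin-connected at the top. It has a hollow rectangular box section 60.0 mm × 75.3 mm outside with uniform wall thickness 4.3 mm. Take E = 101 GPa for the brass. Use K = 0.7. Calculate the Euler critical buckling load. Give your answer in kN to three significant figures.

P_cr ≈ 21.4 kN

Inner dimensions: h_i = 75.3 − 2×4.3 = 66.70 mm, b_i = 60.0 − 2×4.3 = 51.40 mm
Weak-axis I_min = (h_o·b_o³ − h_i·b_i³)/12 with b_o = 60.0, b_i = 51.40 mm (shorter outer/inner sides).
I_min = (75.3×60.0³ − 66.70×51.40³)/12 = 6.006×10^5 mm⁴
I = 6.006×10^5 mm⁴ = 6.006×10^-7 m⁴
Effective length L_e = K·L = 0.7 × 7.56 = 5.292 m
P_cr = π²EI / L_e² = π² × 101×10⁹ × 6.006×10^-7 / 5.292² = 2.138×10^4 N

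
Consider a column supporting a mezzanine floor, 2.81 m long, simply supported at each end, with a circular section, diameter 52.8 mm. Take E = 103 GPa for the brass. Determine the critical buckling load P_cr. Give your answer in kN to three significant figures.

I = πd⁴/64 = π×52.8⁴/64 = 3.815×10^5 mm⁴
I = 3.815×10^5 mm⁴ = 3.815×10^-7 m⁴
Effective length L_e = K·L = 1 × 2.81 = 2.810 m
P_cr = π²EI / L_e² = π² × 103×10⁹ × 3.815×10^-7 / 2.810² = 4.912×10^4 N

P_cr ≈ 49.1 kN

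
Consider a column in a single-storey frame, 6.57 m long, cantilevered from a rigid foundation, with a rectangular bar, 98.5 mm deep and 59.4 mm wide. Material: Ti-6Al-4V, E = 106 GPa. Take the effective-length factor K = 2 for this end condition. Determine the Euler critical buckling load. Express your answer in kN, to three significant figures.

P_cr ≈ 10.4 kN

Buckling occurs about the weak axis: I_min = h·b³/12 with b = 59.4 mm (the shorter side).
I_min = 98.5×59.4³/12 = 1.720×10^6 mm⁴
I = 1.720×10^6 mm⁴ = 1.720×10^-6 m⁴
Effective length L_e = K·L = 2 × 6.57 = 13.14 m
P_cr = π²EI / L_e² = π² × 106×10⁹ × 1.720×10^-6 / 13.14² = 1.042×10^4 N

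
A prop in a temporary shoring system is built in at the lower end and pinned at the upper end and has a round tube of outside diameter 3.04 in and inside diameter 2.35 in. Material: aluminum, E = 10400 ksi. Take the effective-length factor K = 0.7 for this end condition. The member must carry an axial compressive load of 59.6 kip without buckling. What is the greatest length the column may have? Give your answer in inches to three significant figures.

d_o = 3.04 in, d_i = 2.35 in
I = π(d_o⁴ − d_i⁴)/64 = π(3.04⁴ − 2.350⁴)/64 = 2.695 in⁴
At the buckling limit P_cr = P = 5.960×10^4 lb
From P_cr = π²EI/(K·L)²:  L = (1/K)·√(π²EI/P_cr) = (1/0.7)·√(π²×1.04×10^7×2.695/5.960×10^4)
L = 97.3 in

L_max ≈ 97.3 in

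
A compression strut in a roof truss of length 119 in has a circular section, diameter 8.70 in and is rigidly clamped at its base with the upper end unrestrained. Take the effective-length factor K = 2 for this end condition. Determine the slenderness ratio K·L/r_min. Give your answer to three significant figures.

I = πd⁴/64 = π×8.70⁴/64 = 281.2 in⁴
A = 59.45 in²;  r_min = √(I/A) = √(281.2/59.45) = 2.175 in
L_e = K·L = 2 × 119 = 238.0 in
λ = L_e / r_min = 238.00 / 2.175 = 109

λ ≈ 109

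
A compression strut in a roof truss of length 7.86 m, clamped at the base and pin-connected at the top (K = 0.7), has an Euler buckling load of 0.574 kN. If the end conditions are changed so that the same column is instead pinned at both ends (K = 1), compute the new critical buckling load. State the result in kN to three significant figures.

P_cr ≈ 0.281 kN

P_cr ∝ 1/K², so P_cr,new = P_cr,old × (K_old/K_new)² = 0.574 × (0.7/1)²
= 0.574 × 0.4900 = 0.281 kN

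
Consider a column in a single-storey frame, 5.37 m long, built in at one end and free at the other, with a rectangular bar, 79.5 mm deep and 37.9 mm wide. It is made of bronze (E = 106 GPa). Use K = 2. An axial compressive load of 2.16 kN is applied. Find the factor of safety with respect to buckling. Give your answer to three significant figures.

Buckling occurs about the weak axis: I_min = h·b³/12 with b = 37.9 mm (the shorter side).
I_min = 79.5×37.9³/12 = 3.607×10^5 mm⁴
I = 3.607×10^5 mm⁴ = 3.607×10^-7 m⁴
Effective length L_e = K·L = 2 × 5.37 = 10.74 m
P_cr = π²EI / L_e² = π² × 106×10⁹ × 3.607×10^-7 / 10.74² = 3.271×10^3 N
Factor of safety n = P_cr / P = 3.2712 / 2.16 = 1.51

n ≈ 1.51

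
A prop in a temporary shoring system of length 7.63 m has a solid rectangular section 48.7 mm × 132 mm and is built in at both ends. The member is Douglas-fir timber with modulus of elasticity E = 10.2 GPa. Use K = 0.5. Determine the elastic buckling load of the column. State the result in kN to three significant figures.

Buckling occurs about the weak axis: I_min = h·b³/12 with b = 48.7 mm (the shorter side).
I_min = 132×48.7³/12 = 1.271×10^6 mm⁴
I = 1.271×10^6 mm⁴ = 1.271×10^-6 m⁴
Effective length L_e = K·L = 0.5 × 7.63 = 3.815 m
P_cr = π²EI / L_e² = π² × 10.2×10⁹ × 1.271×10^-6 / 3.815² = 8.788×10^3 N

P_cr ≈ 8.79 kN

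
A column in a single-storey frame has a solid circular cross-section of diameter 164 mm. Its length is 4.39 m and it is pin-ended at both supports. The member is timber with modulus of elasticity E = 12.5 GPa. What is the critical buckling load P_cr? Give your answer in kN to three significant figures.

P_cr ≈ 227 kN

I = πd⁴/64 = π×164⁴/64 = 3.551×10^7 mm⁴
I = 3.551×10^7 mm⁴ = 3.551×10^-5 m⁴
Effective length L_e = K·L = 1 × 4.39 = 4.390 m
P_cr = π²EI / L_e² = π² × 12.5×10⁹ × 3.551×10^-5 / 4.390² = 2.273×10^5 N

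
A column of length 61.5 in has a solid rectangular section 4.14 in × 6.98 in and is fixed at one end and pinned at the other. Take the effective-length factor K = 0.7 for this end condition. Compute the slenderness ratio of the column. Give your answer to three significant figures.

λ ≈ 36.0

Buckling occurs about the weak axis: I_min = h·b³/12 with b = 4.14 in (the shorter side).
I_min = 6.98×4.14³/12 = 41.27 in⁴
A = 28.90 in²;  r_min = √(I/A) = √(41.27/28.90) = 1.195 in
L_e = K·L = 0.7 × 61.5 = 43.05 in
λ = L_e / r_min = 43.050 / 1.195 = 36.0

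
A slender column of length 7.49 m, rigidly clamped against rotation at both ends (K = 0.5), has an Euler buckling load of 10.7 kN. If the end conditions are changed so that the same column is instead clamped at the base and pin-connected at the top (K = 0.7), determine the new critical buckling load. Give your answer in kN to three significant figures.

P_cr ≈ 5.46 kN

P_cr ∝ 1/K², so P_cr,new = P_cr,old × (K_old/K_new)² = 10.7 × (0.5/0.7)²
= 10.7 × 0.5102 = 5.46 kN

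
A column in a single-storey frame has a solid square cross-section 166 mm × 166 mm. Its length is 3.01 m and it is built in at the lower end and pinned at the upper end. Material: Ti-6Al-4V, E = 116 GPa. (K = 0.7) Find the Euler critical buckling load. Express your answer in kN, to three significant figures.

P_cr ≈ 16300 kN

I = a⁴/12 = 166⁴/12 = 6.328×10^7 mm⁴
I = 6.328×10^7 mm⁴ = 6.328×10^-5 m⁴
Effective length L_e = K·L = 0.7 × 3.01 = 2.107 m
P_cr = π²EI / L_e² = π² × 116×10⁹ × 6.328×10^-5 / 2.107² = 1.632×10^7 N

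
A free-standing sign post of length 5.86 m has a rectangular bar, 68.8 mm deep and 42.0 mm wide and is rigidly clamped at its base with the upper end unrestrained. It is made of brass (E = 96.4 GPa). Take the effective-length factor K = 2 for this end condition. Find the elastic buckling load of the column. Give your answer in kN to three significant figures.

P_cr ≈ 2.94 kN

Buckling occurs about the weak axis: I_min = h·b³/12 with b = 42.0 mm (the shorter side).
I_min = 68.8×42.0³/12 = 4.248×10^5 mm⁴
I = 4.248×10^5 mm⁴ = 4.248×10^-7 m⁴
Effective length L_e = K·L = 2 × 5.86 = 11.72 m
P_cr = π²EI / L_e² = π² × 96.4×10⁹ × 4.248×10^-7 / 11.72² = 2.942×10^3 N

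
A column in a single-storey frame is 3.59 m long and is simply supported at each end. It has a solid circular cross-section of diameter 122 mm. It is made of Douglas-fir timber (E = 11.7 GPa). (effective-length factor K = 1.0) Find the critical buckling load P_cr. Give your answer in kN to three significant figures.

I = πd⁴/64 = π×122⁴/64 = 1.087×10^7 mm⁴
I = 1.087×10^7 mm⁴ = 1.087×10^-5 m⁴
Effective length L_e = K·L = 1 × 3.59 = 3.590 m
P_cr = π²EI / L_e² = π² × 11.7×10⁹ × 1.087×10^-5 / 3.590² = 9.743×10^4 N

P_cr ≈ 97.4 kN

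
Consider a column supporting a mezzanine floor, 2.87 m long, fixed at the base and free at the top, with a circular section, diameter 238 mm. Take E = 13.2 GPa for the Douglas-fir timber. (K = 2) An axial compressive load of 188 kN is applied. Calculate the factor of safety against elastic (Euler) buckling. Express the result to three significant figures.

I = πd⁴/64 = π×238⁴/64 = 1.575×10^8 mm⁴
I = 1.575×10^8 mm⁴ = 1.575×10^-4 m⁴
Effective length L_e = K·L = 2 × 2.87 = 5.740 m
P_cr = π²EI / L_e² = π² × 13.2×10⁹ × 1.575×10^-4 / 5.740² = 6.228×10^5 N
Factor of safety n = P_cr / P = 622.77 / 188 = 3.31

n ≈ 3.31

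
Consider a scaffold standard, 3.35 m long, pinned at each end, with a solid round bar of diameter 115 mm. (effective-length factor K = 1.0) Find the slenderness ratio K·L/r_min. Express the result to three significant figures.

I = πd⁴/64 = π×115⁴/64 = 8.585×10^6 mm⁴
A = 1.039×10^4 mm²;  r_min = √(I/A) = √(8.585×10^6/1.039×10^4) = 28.75 mm
L_e = K·L = 1 × 3.35 m = 3.350 m = 3350.0 mm
λ = L_e / r_min = 3350.0 / 28.75 = 117

λ ≈ 117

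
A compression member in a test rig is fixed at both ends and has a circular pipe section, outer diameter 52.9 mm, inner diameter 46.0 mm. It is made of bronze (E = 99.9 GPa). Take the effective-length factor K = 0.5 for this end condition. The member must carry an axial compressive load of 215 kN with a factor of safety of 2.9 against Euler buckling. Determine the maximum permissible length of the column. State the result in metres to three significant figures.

d_o = 52.9 mm, d_i = 46.0 mm
I = π(d_o⁴ − d_i⁴)/64 = π(52.9⁴ − 46.00⁴)/64 = 1.646×10^5 mm⁴
I = 1.646×10^-7 m⁴
Required critical load P_cr = n·P = 2.9 × 215 = 623.5 kN = 6.235×10^5 N
From P_cr = π²EI/(K·L)²:  L = (1/K)·√(π²EI/P_cr) = (1/0.5)·√(π²×9.99×10^10×1.646×10^-7/6.235×10^5)
L = 1.02 m

L_max ≈ 1.02 m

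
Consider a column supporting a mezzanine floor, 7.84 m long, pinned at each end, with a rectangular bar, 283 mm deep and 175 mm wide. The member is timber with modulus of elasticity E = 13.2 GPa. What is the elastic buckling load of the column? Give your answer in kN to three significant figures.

Buckling occurs about the weak axis: I_min = h·b³/12 with b = 175 mm (the shorter side).
I_min = 283×175³/12 = 1.264×10^8 mm⁴
I = 1.264×10^8 mm⁴ = 1.264×10^-4 m⁴
Effective length L_e = K·L = 1 × 7.84 = 7.840 m
P_cr = π²EI / L_e² = π² × 13.2×10⁹ × 1.264×10^-4 / 7.840² = 2.679×10^5 N

P_cr ≈ 268 kN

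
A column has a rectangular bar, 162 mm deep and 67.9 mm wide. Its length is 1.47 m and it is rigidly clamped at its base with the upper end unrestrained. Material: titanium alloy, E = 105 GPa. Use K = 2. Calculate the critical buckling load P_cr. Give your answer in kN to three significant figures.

P_cr ≈ 507 kN

Buckling occurs about the weak axis: I_min = h·b³/12 with b = 67.9 mm (the shorter side).
I_min = 162×67.9³/12 = 4.226×10^6 mm⁴
I = 4.226×10^6 mm⁴ = 4.226×10^-6 m⁴
Effective length L_e = K·L = 2 × 1.47 = 2.940 m
P_cr = π²EI / L_e² = π² × 105×10⁹ × 4.226×10^-6 / 2.940² = 5.067×10^5 N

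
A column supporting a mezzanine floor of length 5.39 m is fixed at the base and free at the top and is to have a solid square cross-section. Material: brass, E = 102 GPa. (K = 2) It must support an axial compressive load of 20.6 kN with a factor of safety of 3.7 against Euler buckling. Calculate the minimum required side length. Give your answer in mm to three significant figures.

a ≈ 101 mm

Required P_cr = n·P = 3.7 × 20.6 = 76.22 kN
L_e = K·L = 2 × 5.39 = 10.78 m
Required I = P_cr·L_e²/(π²E) = 7.622×10^4 × 10.78² / (π² × 1.02×10^11) = 8.798×10^-6 m⁴
I_req = 8.798×10^6 mm⁴
Solid square: I = a⁴/12  ⇒  a = (12I)^(1/4) = (12×8.798×10^6)^(1/4) = 101 mm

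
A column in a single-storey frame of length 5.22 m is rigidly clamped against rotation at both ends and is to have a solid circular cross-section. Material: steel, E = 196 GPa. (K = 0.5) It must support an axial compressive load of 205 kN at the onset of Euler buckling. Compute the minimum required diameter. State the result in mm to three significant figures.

d ≈ 61.9 mm

L_e = K·L = 0.5 × 5.22 = 2.610 m
Required I = P_cr·L_e²/(π²E) = 2.050×10^5 × 2.610² / (π² × 1.96×10^11) = 7.219×10^-7 m⁴
I_req = 7.219×10^5 mm⁴
Solid circle: I = πd⁴/64  ⇒  d = (64I/π)^(1/4) = (64×7.219×10^5/π)^(1/4) = 61.9 mm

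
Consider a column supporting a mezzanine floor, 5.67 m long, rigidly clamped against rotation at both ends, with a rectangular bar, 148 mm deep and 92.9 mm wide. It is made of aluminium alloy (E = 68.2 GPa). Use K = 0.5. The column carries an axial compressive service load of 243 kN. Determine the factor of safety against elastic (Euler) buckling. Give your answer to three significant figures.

Buckling occurs about the weak axis: I_min = h·b³/12 with b = 92.9 mm (the shorter side).
I_min = 148×92.9³/12 = 9.888×10^6 mm⁴
I = 9.888×10^6 mm⁴ = 9.888×10^-6 m⁴
Effective length L_e = K·L = 0.5 × 5.67 = 2.835 m
P_cr = π²EI / L_e² = π² × 68.2×10⁹ × 9.888×10^-6 / 2.835² = 8.281×10^5 N
Factor of safety n = P_cr / P = 828.14 / 243 = 3.41

n ≈ 3.41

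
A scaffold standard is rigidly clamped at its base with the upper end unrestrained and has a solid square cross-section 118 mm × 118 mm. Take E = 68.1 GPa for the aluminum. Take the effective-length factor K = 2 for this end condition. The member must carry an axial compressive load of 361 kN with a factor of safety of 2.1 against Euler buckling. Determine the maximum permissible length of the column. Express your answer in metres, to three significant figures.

L_max ≈ 1.89 m

I = a⁴/12 = 118⁴/12 = 1.616×10^7 mm⁴
I = 1.616×10^-5 m⁴
Required critical load P_cr = n·P = 2.1 × 361 = 758.1 kN = 7.581×10^5 N
From P_cr = π²EI/(K·L)²:  L = (1/K)·√(π²EI/P_cr) = (1/2)·√(π²×6.81×10^10×1.616×10^-5/7.581×10^5)
L = 1.89 m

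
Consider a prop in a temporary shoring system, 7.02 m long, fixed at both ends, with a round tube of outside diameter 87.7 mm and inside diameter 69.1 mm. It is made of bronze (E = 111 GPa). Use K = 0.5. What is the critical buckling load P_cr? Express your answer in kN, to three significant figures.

d_o = 87.7 mm, d_i = 69.1 mm
I = π(d_o⁴ − d_i⁴)/64 = π(87.7⁴ − 69.10⁴)/64 = 1.785×10^6 mm⁴
I = 1.785×10^6 mm⁴ = 1.785×10^-6 m⁴
Effective length L_e = K·L = 0.5 × 7.02 = 3.510 m
P_cr = π²EI / L_e² = π² × 111×10⁹ × 1.785×10^-6 / 3.510² = 1.587×10^5 N

P_cr ≈ 159 kN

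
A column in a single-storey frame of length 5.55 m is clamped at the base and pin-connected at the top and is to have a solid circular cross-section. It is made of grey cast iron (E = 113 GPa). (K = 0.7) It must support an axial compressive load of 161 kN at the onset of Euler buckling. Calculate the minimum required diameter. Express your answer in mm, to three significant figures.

L_e = K·L = 0.7 × 5.55 = 3.885 m
Required I = P_cr·L_e²/(π²E) = 1.610×10^5 × 3.885² / (π² × 1.13×10^11) = 2.179×10^-6 m⁴
I_req = 2.179×10^6 mm⁴
Solid circle: I = πd⁴/64  ⇒  d = (64I/π)^(1/4) = (64×2.179×10^6/π)^(1/4) = 81.6 mm

d ≈ 81.6 mm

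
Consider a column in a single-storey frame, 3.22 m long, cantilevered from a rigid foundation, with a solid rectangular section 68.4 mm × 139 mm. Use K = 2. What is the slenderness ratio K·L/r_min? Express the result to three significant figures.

Buckling occurs about the weak axis: I_min = h·b³/12 with b = 68.4 mm (the shorter side).
I_min = 139×68.4³/12 = 3.707×10^6 mm⁴
A = 9.508×10^3 mm²;  r_min = √(I/A) = √(3.707×10^6/9.508×10^3) = 19.75 mm
L_e = K·L = 2 × 3.22 m = 6.440 m = 6440.0 mm
λ = L_e / r_min = 6440.0 / 19.75 = 326

λ ≈ 326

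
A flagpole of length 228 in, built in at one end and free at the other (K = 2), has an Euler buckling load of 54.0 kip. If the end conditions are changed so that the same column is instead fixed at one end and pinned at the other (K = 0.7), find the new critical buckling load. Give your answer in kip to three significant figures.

P_cr ∝ 1/K², so P_cr,new = P_cr,old × (K_old/K_new)² = 54.0 × (2/0.7)²
= 54.0 × 8.163 = 441 kip

P_cr ≈ 441 kip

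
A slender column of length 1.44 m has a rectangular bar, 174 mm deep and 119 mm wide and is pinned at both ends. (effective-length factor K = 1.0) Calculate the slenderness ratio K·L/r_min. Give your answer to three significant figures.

λ ≈ 41.9

Buckling occurs about the weak axis: I_min = h·b³/12 with b = 119 mm (the shorter side).
I_min = 174×119³/12 = 2.443×10^7 mm⁴
A = 2.071×10^4 mm²;  r_min = √(I/A) = √(2.443×10^7/2.071×10^4) = 34.35 mm
L_e = K·L = 1 × 1.44 m = 1.440 m = 1440.0 mm
λ = L_e / r_min = 1440.0 / 34.35 = 41.9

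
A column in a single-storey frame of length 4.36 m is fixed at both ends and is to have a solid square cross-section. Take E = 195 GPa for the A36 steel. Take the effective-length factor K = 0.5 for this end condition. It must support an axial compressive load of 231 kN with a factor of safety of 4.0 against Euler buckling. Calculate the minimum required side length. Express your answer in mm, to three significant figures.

Required P_cr = n·P = 4.0 × 231 = 924.0 kN
L_e = K·L = 0.5 × 4.36 = 2.180 m
Required I = P_cr·L_e²/(π²E) = 9.240×10^5 × 2.180² / (π² × 1.95×10^11) = 2.282×10^-6 m⁴
I_req = 2.282×10^6 mm⁴
Solid square: I = a⁴/12  ⇒  a = (12I)^(1/4) = (12×2.282×10^6)^(1/4) = 72.3 mm

a ≈ 72.3 mm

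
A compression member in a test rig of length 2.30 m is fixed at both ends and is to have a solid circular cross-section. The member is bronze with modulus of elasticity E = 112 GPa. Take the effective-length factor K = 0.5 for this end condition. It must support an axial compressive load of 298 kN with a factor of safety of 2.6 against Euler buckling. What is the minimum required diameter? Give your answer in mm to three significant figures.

d ≈ 65.9 mm

Required P_cr = n·P = 2.6 × 298 = 774.8 kN
L_e = K·L = 0.5 × 2.30 = 1.150 m
Required I = P_cr·L_e²/(π²E) = 7.748×10^5 × 1.150² / (π² × 1.12×10^11) = 9.270×10^-7 m⁴
I_req = 9.270×10^5 mm⁴
Solid circle: I = πd⁴/64  ⇒  d = (64I/π)^(1/4) = (64×9.270×10^5/π)^(1/4) = 65.9 mm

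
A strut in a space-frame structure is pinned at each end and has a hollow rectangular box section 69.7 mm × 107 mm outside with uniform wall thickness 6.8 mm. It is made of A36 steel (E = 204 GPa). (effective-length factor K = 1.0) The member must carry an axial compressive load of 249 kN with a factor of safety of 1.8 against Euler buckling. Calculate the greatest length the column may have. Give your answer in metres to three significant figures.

Inner dimensions: h_i = 107 − 2×6.8 = 93.40 mm, b_i = 69.7 − 2×6.8 = 56.10 mm
Weak-axis I_min = (h_o·b_o³ − h_i·b_i³)/12 with b_o = 69.7, b_i = 56.10 mm (shorter outer/inner sides).
I_min = (107×69.7³ − 93.40×56.10³)/12 = 1.645×10^6 mm⁴
I = 1.645×10^-6 m⁴
Required critical load P_cr = n·P = 1.8 × 249 = 448.2 kN = 4.482×10^5 N
From P_cr = π²EI/(K·L)²:  L = (1/K)·√(π²EI/P_cr) = (1/1)·√(π²×2.04×10^11×1.645×10^-6/4.482×10^5)
L = 2.72 m

L_max ≈ 2.72 m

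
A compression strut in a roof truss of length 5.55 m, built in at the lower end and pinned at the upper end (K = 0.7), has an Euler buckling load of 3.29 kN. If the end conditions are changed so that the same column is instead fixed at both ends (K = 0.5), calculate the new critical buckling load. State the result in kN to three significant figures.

P_cr ≈ 6.45 kN

P_cr ∝ 1/K², so P_cr,new = P_cr,old × (K_old/K_new)² = 3.29 × (0.7/0.5)²
= 3.29 × 1.960 = 6.45 kN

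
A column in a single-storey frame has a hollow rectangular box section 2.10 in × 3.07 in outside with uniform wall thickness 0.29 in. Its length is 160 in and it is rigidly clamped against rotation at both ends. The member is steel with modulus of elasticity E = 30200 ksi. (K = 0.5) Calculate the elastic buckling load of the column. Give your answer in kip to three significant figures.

P_cr ≈ 76.4 kip

Inner dimensions: h_i = 3.07 − 2×0.29 = 2.490 in, b_i = 2.10 − 2×0.29 = 1.520 in
Weak-axis I_min = (h_o·b_o³ − h_i·b_i³)/12 with b_o = 2.10, b_i = 1.520 in (shorter outer/inner sides).
I_min = (3.07×2.10³ − 2.490×1.520³)/12 = 1.641 in⁴
Effective length L_e = K·L = 0.5 × 160 = 80.00 in
P_cr = π²EI / L_e² = π² × 30200×10³ × 1.641 / 80.00² = 7.641×10^4 lb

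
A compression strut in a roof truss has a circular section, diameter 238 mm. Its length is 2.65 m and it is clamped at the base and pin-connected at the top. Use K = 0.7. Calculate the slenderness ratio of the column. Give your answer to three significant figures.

For a solid circle r = d/4 = 238/4 = 59.50 mm
L_e = K·L = 0.7 × 2.65 m = 1.855 m = 1855.0 mm
λ = L_e / r_min = 1855.0 / 59.50 = 31.2

λ ≈ 31.2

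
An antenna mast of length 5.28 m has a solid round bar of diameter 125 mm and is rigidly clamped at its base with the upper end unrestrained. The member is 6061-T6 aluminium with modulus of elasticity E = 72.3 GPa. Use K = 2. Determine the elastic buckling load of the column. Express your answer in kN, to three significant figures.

I = πd⁴/64 = π×125⁴/64 = 1.198×10^7 mm⁴
I = 1.198×10^7 mm⁴ = 1.198×10^-5 m⁴
Effective length L_e = K·L = 2 × 5.28 = 10.56 m
P_cr = π²EI / L_e² = π² × 72.3×10⁹ × 1.198×10^-5 / 10.56² = 7.669×10^4 N

P_cr ≈ 76.7 kN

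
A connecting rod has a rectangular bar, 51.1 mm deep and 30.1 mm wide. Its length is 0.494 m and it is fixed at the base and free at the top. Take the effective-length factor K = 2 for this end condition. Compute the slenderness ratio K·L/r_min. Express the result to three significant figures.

λ ≈ 114

For a rectangle r_min = b/√12 = 30.1/√12 = 8.689 mm
L_e = K·L = 2 × 0.494 m = 0.9880 m = 988.00 mm
λ = L_e / r_min = 988.00 / 8.689 = 114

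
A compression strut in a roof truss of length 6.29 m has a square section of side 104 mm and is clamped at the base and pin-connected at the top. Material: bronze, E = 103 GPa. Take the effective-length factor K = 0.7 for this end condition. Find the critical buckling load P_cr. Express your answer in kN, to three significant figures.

I = a⁴/12 = 104⁴/12 = 9.749×10^6 mm⁴
I = 9.749×10^6 mm⁴ = 9.749×10^-6 m⁴
Effective length L_e = K·L = 0.7 × 6.29 = 4.403 m
P_cr = π²EI / L_e² = π² × 103×10⁹ × 9.749×10^-6 / 4.403² = 5.112×10^5 N

P_cr ≈ 511 kN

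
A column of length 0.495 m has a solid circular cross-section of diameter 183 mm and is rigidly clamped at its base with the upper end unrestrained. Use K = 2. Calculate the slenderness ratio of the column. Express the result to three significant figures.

λ ≈ 21.6

I = πd⁴/64 = π×183⁴/64 = 5.505×10^7 mm⁴
A = 2.630×10^4 mm²;  r_min = √(I/A) = √(5.505×10^7/2.630×10^4) = 45.75 mm
L_e = K·L = 2 × 0.495 m = 0.9900 m = 990.00 mm
λ = L_e / r_min = 990.00 / 45.75 = 21.6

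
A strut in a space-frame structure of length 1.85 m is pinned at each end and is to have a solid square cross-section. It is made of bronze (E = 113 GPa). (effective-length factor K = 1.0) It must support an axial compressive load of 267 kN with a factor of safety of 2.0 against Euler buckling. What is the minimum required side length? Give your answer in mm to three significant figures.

a ≈ 66.6 mm

Required P_cr = n·P = 2.0 × 267 = 534.0 kN
L_e = K·L = 1 × 1.85 = 1.850 m
Required I = P_cr·L_e²/(π²E) = 5.340×10^5 × 1.850² / (π² × 1.13×10^11) = 1.639×10^-6 m⁴
I_req = 1.639×10^6 mm⁴
Solid square: I = a⁴/12  ⇒  a = (12I)^(1/4) = (12×1.639×10^6)^(1/4) = 66.6 mm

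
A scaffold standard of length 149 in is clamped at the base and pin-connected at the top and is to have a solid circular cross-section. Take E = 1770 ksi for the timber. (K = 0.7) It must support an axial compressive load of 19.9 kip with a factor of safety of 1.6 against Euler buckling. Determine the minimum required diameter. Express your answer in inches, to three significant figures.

Required P_cr = n·P = 1.6 × 19.9 = 31.84 kip
L_e = K·L = 0.7 × 149 = 104.3 in
Required I = P_cr·L_e²/(π²E) = 3.184×10^4 × 104.3² / (π² × 1.77×10^6) = 19.83 in⁴
Solid circle: I = πd⁴/64  ⇒  d = (64I/π)^(1/4) = (64×19.83/π)^(1/4) = 4.48 in

d ≈ 4.48 in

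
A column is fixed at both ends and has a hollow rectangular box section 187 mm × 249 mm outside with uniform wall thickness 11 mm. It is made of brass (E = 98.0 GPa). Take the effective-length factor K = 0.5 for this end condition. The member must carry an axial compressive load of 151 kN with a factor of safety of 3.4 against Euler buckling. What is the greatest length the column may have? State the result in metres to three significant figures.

Inner dimensions: h_i = 249 − 2×11 = 227.0 mm, b_i = 187 − 2×11 = 165.0 mm
Weak-axis I_min = (h_o·b_o³ − h_i·b_i³)/12 with b_o = 187, b_i = 165.0 mm (shorter outer/inner sides).
I_min = (249×187³ − 227.0×165.0³)/12 = 5.071×10^7 mm⁴
I = 5.071×10^-5 m⁴
Required critical load P_cr = n·P = 3.4 × 151 = 513.4 kN = 5.134×10^5 N
From P_cr = π²EI/(K·L)²:  L = (1/K)·√(π²EI/P_cr) = (1/0.5)·√(π²×9.80×10^10×5.071×10^-5/5.134×10^5)
L = 19.5 m

L_max ≈ 19.5 m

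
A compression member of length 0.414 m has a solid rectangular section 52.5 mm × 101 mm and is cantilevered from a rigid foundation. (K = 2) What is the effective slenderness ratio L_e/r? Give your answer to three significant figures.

λ ≈ 54.6

For a rectangle r_min = b/√12 = 52.5/√12 = 15.16 mm
L_e = K·L = 2 × 0.414 m = 0.8280 m = 828.00 mm
λ = L_e / r_min = 828.00 / 15.16 = 54.6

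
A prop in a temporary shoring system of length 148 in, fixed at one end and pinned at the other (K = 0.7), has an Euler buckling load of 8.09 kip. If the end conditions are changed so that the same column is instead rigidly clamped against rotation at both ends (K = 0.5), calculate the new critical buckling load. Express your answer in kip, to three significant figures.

P_cr ≈ 15.9 kip

P_cr ∝ 1/K², so P_cr,new = P_cr,old × (K_old/K_new)² = 8.09 × (0.7/0.5)²
= 8.09 × 1.960 = 15.9 kip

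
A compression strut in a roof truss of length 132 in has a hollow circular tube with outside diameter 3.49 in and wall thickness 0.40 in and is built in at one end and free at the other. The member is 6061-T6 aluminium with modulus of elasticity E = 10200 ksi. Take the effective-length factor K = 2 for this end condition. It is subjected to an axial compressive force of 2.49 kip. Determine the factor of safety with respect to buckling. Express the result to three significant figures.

Inner diameter d_i = 3.49 − 2×0.40 = 2.690 in
I = π(d_o⁴ − d_i⁴)/64 = π(3.49⁴ − 2.690⁴)/64 = 4.712 in⁴
Effective length L_e = K·L = 2 × 132 = 264.0 in
P_cr = π²EI / L_e² = π² × 10200×10³ × 4.712 / 264.0² = 6.806×10^3 lb
Factor of safety n = P_cr / P = 6.8062 / 2.49 = 2.73

n ≈ 2.73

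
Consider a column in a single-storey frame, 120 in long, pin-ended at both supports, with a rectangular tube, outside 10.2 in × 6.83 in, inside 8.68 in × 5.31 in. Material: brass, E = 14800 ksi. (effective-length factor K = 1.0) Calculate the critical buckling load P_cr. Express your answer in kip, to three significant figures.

P_cr ≈ 1650 kip

Weak-axis I_min = (h_o·b_o³ − h_i·b_i³)/12 with b_o = 6.83, b_i = 5.310 in (shorter outer/inner sides).
I_min = (10.2×6.83³ − 8.680×5.310³)/12 = 162.5 in⁴
Effective length L_e = K·L = 1 × 120 = 120.0 in
P_cr = π²EI / L_e² = π² × 14800×10³ × 162.5 / 120.0² = 1.649×10^6 lb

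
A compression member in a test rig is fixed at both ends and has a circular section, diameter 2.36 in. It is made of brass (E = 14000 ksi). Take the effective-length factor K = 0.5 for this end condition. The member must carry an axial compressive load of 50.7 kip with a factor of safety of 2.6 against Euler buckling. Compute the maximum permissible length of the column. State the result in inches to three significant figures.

L_max ≈ 79.9 in

I = πd⁴/64 = π×2.36⁴/64 = 1.523 in⁴
Required critical load P_cr = n·P = 2.6 × 50.7 = 131.8 kip = 1.318×10^5 lb
From P_cr = π²EI/(K·L)²:  L = (1/K)·√(π²EI/P_cr) = (1/0.5)·√(π²×1.40×10^7×1.523/1.318×10^5)
L = 79.9 in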